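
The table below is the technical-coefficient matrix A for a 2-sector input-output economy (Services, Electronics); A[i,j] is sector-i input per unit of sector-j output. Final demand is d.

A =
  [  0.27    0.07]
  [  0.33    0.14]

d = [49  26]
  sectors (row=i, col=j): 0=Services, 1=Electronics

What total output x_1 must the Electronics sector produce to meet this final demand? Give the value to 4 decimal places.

58.1280

Form M = I − A:
  [  0.73   -0.07]
  [ -0.33    0.86]
Leontief inverse L = M⁻¹:
  [  1.4222    0.1158]
  [  0.5457    1.2072]
Total output x = L · d:
  x_0 = 1.4222·49 + 0.1158·26 = 72.6972
  x_1 = 0.5457·49 + 1.2072·26 = 58.1280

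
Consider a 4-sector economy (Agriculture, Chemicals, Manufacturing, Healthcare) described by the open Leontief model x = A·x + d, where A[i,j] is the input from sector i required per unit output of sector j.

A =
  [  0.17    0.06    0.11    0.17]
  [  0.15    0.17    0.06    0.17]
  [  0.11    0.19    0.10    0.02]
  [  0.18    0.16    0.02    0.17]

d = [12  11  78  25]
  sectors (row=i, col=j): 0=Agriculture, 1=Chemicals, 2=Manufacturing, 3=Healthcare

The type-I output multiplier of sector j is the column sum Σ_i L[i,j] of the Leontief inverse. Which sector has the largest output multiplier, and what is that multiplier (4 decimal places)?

Form M = I − A:
  [  0.83   -0.06   -0.11   -0.17]
  [ -0.15    0.83   -0.06   -0.17]
  [ -0.11   -0.19    0.90   -0.02]
  [ -0.18   -0.16   -0.02    0.83]
Leontief inverse L = M⁻¹:
  [  1.3344    0.1999    0.1835    0.3187]
  [  0.3322    1.3262    0.1366    0.3430]
  [  0.2412    0.3112    1.1645    0.1412]
  [  0.3592    0.3065    0.0942    1.3434]
Total output x = L · d:
  x_0 = 1.3344·12 + 0.1999·11 + 0.1835·78 + 0.3187·25 = 40.4909
  x_1 = 0.3322·12 + 1.3262·11 + 0.1366·78 + 0.3430·25 = 37.8059
  x_2 = 0.2412·12 + 0.3112·11 + 1.1645·78 + 0.1412·25 = 100.6771
  x_3 = 0.3592·12 + 0.3065·11 + 0.0942·78 + 1.3434·25 = 48.6155
Output multipliers (column sums of L):
  Agriculture: 2.2670
  Chemicals: 2.1438
  Manufacturing: 1.5788
  Healthcare: 2.1463

Agriculture (2.2670)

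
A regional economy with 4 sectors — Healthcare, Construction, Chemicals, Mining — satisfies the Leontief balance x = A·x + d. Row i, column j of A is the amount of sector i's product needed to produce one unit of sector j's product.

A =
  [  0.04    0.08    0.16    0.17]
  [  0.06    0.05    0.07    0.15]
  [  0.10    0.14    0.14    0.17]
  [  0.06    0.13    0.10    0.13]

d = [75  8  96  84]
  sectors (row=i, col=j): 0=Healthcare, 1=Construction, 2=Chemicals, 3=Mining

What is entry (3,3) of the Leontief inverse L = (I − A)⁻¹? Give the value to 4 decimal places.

L[3,3] = 1.2418

Form M = I − A:
  [  0.96   -0.08   -0.16   -0.17]
  [ -0.06    0.95   -0.07   -0.15]
  [ -0.10   -0.14    0.86   -0.17]
  [ -0.06   -0.13   -0.10    0.87]
Leontief inverse L = M⁻¹:
  [  1.0968    0.1695    0.2519    0.2928]
  [  0.0987    1.1137    0.1367    0.2380]
  [  0.1652    0.2417    1.2502    0.3183]
  [  0.1094    0.2059    0.1815    1.2418]
Total output x = L · d:
  x_0 = 1.0968·75 + 0.1695·8 + 0.2519·96 + 0.2928·84 = 132.3917
  x_1 = 0.0987·75 + 1.1137·8 + 0.1367·96 + 0.2380·84 = 49.4279
  x_2 = 0.1652·75 + 0.2417·8 + 1.2502·96 + 0.3183·84 = 161.0792
  x_3 = 0.1094·75 + 0.2059·8 + 0.1815·96 + 1.2418·84 = 131.5828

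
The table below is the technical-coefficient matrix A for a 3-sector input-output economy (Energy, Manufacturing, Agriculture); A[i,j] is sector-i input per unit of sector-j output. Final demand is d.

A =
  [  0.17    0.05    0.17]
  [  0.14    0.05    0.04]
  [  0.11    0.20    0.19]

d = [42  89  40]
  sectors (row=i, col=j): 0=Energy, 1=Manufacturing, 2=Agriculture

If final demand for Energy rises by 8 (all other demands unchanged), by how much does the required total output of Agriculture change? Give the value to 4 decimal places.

1.7560

Form M = I − A:
  [  0.83   -0.05   -0.17]
  [ -0.14    0.95   -0.04]
  [ -0.11   -0.20    0.81]
Leontief inverse L = M⁻¹:
  [  1.2615    0.1234    0.2709]
  [  0.1952    1.0828    0.0944]
  [  0.2195    0.2841    1.2947]
Total output x = L · d:
  x_0 = 1.2615·42 + 0.1234·89 + 0.2709·40 = 74.8033
  x_1 = 0.1952·42 + 1.0828·89 + 0.0944·40 = 108.3412
  x_2 = 0.2195·42 + 0.2841·89 + 1.2947·40 = 86.2921
Δx_2 = L[2,0] · Δd_0 = 0.2195 · 8 = 1.7560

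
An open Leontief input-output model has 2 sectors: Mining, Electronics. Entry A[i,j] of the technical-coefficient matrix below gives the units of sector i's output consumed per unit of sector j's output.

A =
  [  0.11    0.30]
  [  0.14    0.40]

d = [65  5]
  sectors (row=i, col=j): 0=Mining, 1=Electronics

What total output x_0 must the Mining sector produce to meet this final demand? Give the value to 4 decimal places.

82.3171

Form M = I − A:
  [  0.89   -0.30]
  [ -0.14    0.60]
Leontief inverse L = M⁻¹:
  [  1.2195    0.6098]
  [  0.2846    1.8089]
Total output x = L · d:
  x_0 = 1.2195·65 + 0.6098·5 = 82.3171
  x_1 = 0.2846·65 + 1.8089·5 = 27.5407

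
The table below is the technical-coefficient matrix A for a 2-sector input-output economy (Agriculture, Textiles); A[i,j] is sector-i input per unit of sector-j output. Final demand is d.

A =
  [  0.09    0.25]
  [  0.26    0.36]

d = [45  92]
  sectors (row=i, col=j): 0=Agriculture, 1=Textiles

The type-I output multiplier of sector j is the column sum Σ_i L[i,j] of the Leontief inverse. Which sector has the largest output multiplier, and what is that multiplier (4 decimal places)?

Textiles (2.2420)

Form M = I − A:
  [  0.91   -0.25]
  [ -0.26    0.64]
Leontief inverse L = M⁻¹:
  [  1.2370    0.4832]
  [  0.5025    1.7588]
Total output x = L · d:
  x_0 = 1.2370·45 + 0.4832·92 = 100.1160
  x_1 = 0.5025·45 + 1.7588·92 = 184.4221
Output multipliers (column sums of L):
  Agriculture: 1.7395
  Textiles: 2.2420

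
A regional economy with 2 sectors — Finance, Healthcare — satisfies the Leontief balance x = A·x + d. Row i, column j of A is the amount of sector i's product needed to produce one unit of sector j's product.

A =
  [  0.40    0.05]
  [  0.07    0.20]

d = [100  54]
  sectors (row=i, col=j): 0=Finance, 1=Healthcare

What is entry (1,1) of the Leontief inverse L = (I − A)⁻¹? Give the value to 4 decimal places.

Form M = I − A:
  [  0.60   -0.05]
  [ -0.07    0.80]
Leontief inverse L = M⁻¹:
  [  1.6789    0.1049]
  [  0.1469    1.2592]
Total output x = L · d:
  x_0 = 1.6789·100 + 0.1049·54 = 173.5572
  x_1 = 0.1469·100 + 1.2592·54 = 82.6863

L[1,1] = 1.2592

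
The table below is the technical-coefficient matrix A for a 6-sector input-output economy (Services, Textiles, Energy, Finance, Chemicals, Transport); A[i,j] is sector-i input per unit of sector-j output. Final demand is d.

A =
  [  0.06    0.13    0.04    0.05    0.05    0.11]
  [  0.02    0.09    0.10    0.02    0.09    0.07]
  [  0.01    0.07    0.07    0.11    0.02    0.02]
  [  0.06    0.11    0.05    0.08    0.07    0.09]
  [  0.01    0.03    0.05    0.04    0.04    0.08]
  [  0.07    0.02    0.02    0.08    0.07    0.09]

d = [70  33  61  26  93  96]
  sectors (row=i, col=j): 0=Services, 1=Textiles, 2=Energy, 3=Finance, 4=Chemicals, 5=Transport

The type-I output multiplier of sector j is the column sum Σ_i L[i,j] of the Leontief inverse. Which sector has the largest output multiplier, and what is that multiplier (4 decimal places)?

Transport (1.7209)

Form M = I − A:
  [  0.94   -0.13   -0.04   -0.05   -0.05   -0.11]
  [ -0.02    0.91   -0.10   -0.02   -0.09   -0.07]
  [ -0.01   -0.07    0.93   -0.11   -0.02   -0.02]
  [ -0.06   -0.11   -0.05    0.92   -0.07   -0.09]
  [ -0.01   -0.03   -0.05   -0.04    0.96   -0.08]
  [ -0.07   -0.02   -0.02   -0.08   -0.07    0.91]
Leontief inverse L = M⁻¹:
  [  1.0875    0.1792    0.0795    0.0909    0.0937    0.1642]
  [  0.0387    1.1283    0.1351    0.0578    0.1229    0.1110]
  [  0.0276    0.1085    1.0996    0.1422    0.0488    0.0542]
  [  0.0883    0.1624    0.0910    1.1239    0.1143    0.1464]
  [  0.0256    0.0545    0.0700    0.0666    1.0624    0.1088]
  [  0.0948    0.0594    0.0466    0.1153    0.1028    1.1364]
Total output x = L · d:
  x_0 = 1.0875·70 + 0.1792·33 + 0.0795·61 + 0.0909·26 + 0.0937·93 + 0.1642·96 = 113.7264
  x_1 = 0.0387·70 + 1.1283·33 + 0.1351·61 + 0.0578·26 + 0.1229·93 + 0.1110·96 = 71.7682
  x_2 = 0.0276·70 + 0.1085·33 + 1.0996·61 + 0.1422·26 + 0.0488·93 + 0.0542·96 = 86.0313
  x_3 = 0.0883·70 + 0.1624·33 + 0.0910·61 + 1.1239·26 + 0.1143·93 + 0.1464·96 = 70.9960
  x_4 = 0.0256·70 + 0.0545·33 + 0.0700·61 + 0.0666·26 + 1.0624·93 + 0.1088·96 = 118.8325
  x_5 = 0.0948·70 + 0.0594·33 + 0.0466·61 + 0.1153·26 + 0.1028·93 + 1.1364·96 = 133.0932
Output multipliers (column sums of L):
  Services: 1.3625
  Textiles: 1.6923
  Energy: 1.5218
  Finance: 1.5966
  Chemicals: 1.5449
  Transport: 1.7209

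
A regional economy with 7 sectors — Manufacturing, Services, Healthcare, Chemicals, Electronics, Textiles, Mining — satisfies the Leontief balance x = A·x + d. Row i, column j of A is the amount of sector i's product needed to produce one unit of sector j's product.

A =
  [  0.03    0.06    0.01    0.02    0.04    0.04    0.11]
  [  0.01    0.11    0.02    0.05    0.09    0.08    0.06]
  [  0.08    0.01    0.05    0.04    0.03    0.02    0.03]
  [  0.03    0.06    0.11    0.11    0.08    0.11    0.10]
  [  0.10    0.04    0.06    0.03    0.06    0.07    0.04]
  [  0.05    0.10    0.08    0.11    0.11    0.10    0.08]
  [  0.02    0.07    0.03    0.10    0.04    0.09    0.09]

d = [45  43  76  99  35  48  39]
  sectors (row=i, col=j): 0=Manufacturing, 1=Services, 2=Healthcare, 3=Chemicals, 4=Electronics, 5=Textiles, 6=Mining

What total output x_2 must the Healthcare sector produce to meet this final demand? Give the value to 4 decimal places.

Form M = I − A:
  [  0.97   -0.06   -0.01   -0.02   -0.04   -0.04   -0.11]
  [ -0.01    0.89   -0.02   -0.05   -0.09   -0.08   -0.06]
  [ -0.08   -0.01    0.95   -0.04   -0.03   -0.02   -0.03]
  [ -0.03   -0.06   -0.11    0.89   -0.08   -0.11   -0.10]
  [ -0.10   -0.04   -0.06   -0.03    0.94   -0.07   -0.04]
  [ -0.05   -0.10   -0.08   -0.11   -0.11    0.90   -0.08]
  [ -0.02   -0.07   -0.03   -0.10   -0.04   -0.09    0.91]
Leontief inverse L = M⁻¹:
  [  1.0524    0.1006    0.0372    0.0613    0.0773    0.0853    0.1527]
  [  0.0452    1.1660    0.0620    0.1048    0.1460    0.1427    0.1149]
  [  0.1007    0.0367    1.0722    0.0679    0.0565    0.0507    0.0643]
  [  0.0819    0.1304    0.1731    1.1898    0.1531    0.1943    0.1788]
  [  0.1330    0.0854    0.0946    0.0744    1.1050    0.1199    0.0921]
  [  0.1036    0.1762    0.1439    0.1902    0.1881    1.1887    0.1626]
  [  0.0550    0.1286    0.0783    0.1645    0.0988    0.1587    1.1530]
Total output x = L · d:
  x_0 = 1.0524·45 + 0.1006·43 + 0.0372·76 + 0.0613·99 + 0.0773·35 + 0.0853·48 + 0.1527·39 = 73.3327
  x_1 = 0.0452·45 + 1.1660·43 + 0.0620·76 + 0.1048·99 + 0.1460·35 + 0.1427·48 + 0.1149·39 = 83.6973
  x_2 = 0.1007·45 + 0.0367·43 + 1.0722·76 + 0.0679·99 + 0.0565·35 + 0.0507·48 + 0.0643·39 = 101.2367
  x_3 = 0.0819·45 + 0.1304·43 + 0.1731·76 + 1.1898·99 + 0.1531·35 + 0.1943·48 + 0.1788·39 = 161.8928
  x_4 = 0.1330·45 + 0.0854·43 + 0.0946·76 + 0.0744·99 + 1.1050·35 + 0.1199·48 + 0.0921·39 = 72.2372
  x_5 = 0.1036·45 + 0.1762·43 + 0.1439·76 + 0.1902·99 + 0.1881·35 + 1.1887·48 + 0.1626·39 = 111.9917
  x_6 = 0.0550·45 + 0.1286·43 + 0.0783·76 + 0.1645·99 + 0.0988·35 + 0.1587·48 + 1.1530·39 = 86.2863

101.2367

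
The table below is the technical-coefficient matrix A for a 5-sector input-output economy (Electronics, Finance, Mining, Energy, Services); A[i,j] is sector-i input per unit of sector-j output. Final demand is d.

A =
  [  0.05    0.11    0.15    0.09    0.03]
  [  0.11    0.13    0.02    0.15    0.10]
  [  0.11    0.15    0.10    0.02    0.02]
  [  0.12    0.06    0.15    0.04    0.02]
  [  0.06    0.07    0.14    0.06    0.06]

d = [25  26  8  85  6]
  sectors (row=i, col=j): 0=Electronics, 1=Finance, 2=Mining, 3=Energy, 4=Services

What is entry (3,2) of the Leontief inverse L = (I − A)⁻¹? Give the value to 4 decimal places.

Form M = I − A:
  [  0.95   -0.11   -0.15   -0.09   -0.03]
  [ -0.11    0.87   -0.02   -0.15   -0.10]
  [ -0.11   -0.15    0.90   -0.02   -0.02]
  [ -0.12   -0.06   -0.15    0.96   -0.02]
  [ -0.06   -0.07   -0.14   -0.06    0.94]
Leontief inverse L = M⁻¹:
  [  1.1239    0.1962    0.2259    0.1448    0.0646]
  [  0.1919    1.2207    0.1181    0.2201    0.1432]
  [  0.1762    0.2338    1.1680    0.0810    0.0571]
  [  0.1826    0.1404    0.2225    1.0884    0.0487]
  [  0.1239    0.1472    0.2114    0.1072    1.0902]
Total output x = L · d:
  x_0 = 1.1239·25 + 0.1962·26 + 0.2259·8 + 0.1448·85 + 0.0646·6 = 47.6984
  x_1 = 0.1919·25 + 1.2207·26 + 0.1181·8 + 0.2201·85 + 0.1432·6 = 57.0515
  x_2 = 0.1762·25 + 0.2338·26 + 1.1680·8 + 0.0810·85 + 0.0571·6 = 27.0510
  x_3 = 0.1826·25 + 0.1404·26 + 0.2225·8 + 1.0884·85 + 0.0487·6 = 102.8020
  x_4 = 0.1239·25 + 0.1472·26 + 0.2114·8 + 0.1072·85 + 1.0902·6 = 24.2668

L[3,2] = 0.2225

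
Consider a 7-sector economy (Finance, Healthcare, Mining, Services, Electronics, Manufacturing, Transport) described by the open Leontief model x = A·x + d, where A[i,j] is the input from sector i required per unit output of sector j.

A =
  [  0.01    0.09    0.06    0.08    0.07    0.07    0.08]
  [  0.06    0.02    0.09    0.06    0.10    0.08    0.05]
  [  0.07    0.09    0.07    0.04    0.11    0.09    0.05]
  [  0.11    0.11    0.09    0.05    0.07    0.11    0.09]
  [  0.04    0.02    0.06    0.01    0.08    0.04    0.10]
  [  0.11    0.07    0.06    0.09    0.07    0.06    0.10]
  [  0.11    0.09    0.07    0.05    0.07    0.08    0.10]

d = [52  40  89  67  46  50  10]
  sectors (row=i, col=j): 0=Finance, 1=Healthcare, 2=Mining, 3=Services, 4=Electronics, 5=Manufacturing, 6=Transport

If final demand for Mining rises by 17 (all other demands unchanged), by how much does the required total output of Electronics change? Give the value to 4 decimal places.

Form M = I − A:
  [  0.99   -0.09   -0.06   -0.08   -0.07   -0.07   -0.08]
  [ -0.06    0.98   -0.09   -0.06   -0.10   -0.08   -0.05]
  [ -0.07   -0.09    0.93   -0.04   -0.11   -0.09   -0.05]
  [ -0.11   -0.11   -0.09    0.95   -0.07   -0.11   -0.09]
  [ -0.04   -0.02   -0.06   -0.01    0.92   -0.04   -0.10]
  [ -0.11   -0.07   -0.06   -0.09   -0.07    0.94   -0.10]
  [ -0.11   -0.09   -0.07   -0.05   -0.07   -0.08    0.90]
Leontief inverse L = M⁻¹:
  [  1.0817    0.1529    0.1274    0.1292    0.1466    0.1404    0.1565]
  [  0.1260    1.0839    0.1538    0.1080    0.1748    0.1472    0.1265]
  [  0.1417    0.1565    1.1419    0.0945    0.1942    0.1639    0.1340]
  [  0.2001    0.1964    0.1792    1.1207    0.1734    0.2037    0.1926]
  [  0.0903    0.0674    0.1078    0.0452    1.1364    0.0899    0.1585]
  [  0.1912    0.1504    0.1404    0.1519    0.1611    1.1454    0.1935]
  [  0.1910    0.1688    0.1506    0.1132    0.1628    0.1648    1.1936]
Total output x = L · d:
  x_0 = 1.0817·52 + 0.1529·40 + 0.1274·89 + 0.1292·67 + 0.1466·46 + 0.1404·50 + 0.1565·10 = 97.6864
  x_1 = 0.1260·52 + 1.0839·40 + 0.1538·89 + 0.1080·67 + 0.1748·46 + 0.1472·50 + 0.1265·10 = 87.5029
  x_2 = 0.1417·52 + 0.1565·40 + 1.1419·89 + 0.0945·67 + 0.1942·46 + 0.1639·50 + 0.1340·10 = 140.0524
  x_3 = 0.2001·52 + 0.1964·40 + 0.1792·89 + 1.1207·67 + 0.1734·46 + 0.2037·50 + 0.1926·10 = 129.3885
  x_4 = 0.0903·52 + 0.0674·40 + 0.1078·89 + 0.0452·67 + 1.1364·46 + 0.0899·50 + 0.1585·10 = 78.3674
  x_5 = 0.1912·52 + 0.1504·40 + 0.1404·89 + 0.1519·67 + 0.1611·46 + 1.1454·50 + 0.1935·10 = 105.2530
  x_6 = 0.1910·52 + 0.1688·40 + 0.1506·89 + 0.1132·67 + 0.1628·46 + 0.1648·50 + 1.1936·10 = 65.3331
Δx_4 = L[4,2] · Δd_2 = 0.1078 · 17 = 1.8322

1.8322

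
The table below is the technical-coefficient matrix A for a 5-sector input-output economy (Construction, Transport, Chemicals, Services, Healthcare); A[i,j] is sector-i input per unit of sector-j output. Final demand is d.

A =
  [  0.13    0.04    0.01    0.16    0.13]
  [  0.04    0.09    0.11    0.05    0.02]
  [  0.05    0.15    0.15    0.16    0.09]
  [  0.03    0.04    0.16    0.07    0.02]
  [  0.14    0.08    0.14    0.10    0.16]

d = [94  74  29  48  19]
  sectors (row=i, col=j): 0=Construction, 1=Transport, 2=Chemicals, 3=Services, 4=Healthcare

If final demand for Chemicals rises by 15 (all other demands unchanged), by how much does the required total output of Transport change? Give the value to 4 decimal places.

Form M = I − A:
  [  0.87   -0.04   -0.01   -0.16   -0.13]
  [ -0.04    0.91   -0.11   -0.05   -0.02]
  [ -0.05   -0.15    0.85   -0.16   -0.09]
  [ -0.03   -0.04   -0.16    0.93   -0.02]
  [ -0.14   -0.08   -0.14   -0.10    0.84]
Leontief inverse L = M⁻¹:
  [  1.2022    0.1000    0.1087    0.2531    0.2061]
  [  0.0765    1.1422    0.1799    0.1121    0.0610]
  [  0.1220    0.2448    1.2891    0.2741    0.1694]
  [  0.0681    0.0983    0.2390    1.1405    0.0656]
  [  0.2361    0.1779    0.2785    0.2343    1.2667]
Total output x = L · d:
  x_0 = 1.2022·94 + 0.1000·74 + 0.1087·29 + 0.2531·48 + 0.2061·19 = 139.6163
  x_1 = 0.0765·94 + 1.1422·74 + 0.1799·29 + 0.1121·48 + 0.0610·19 = 103.4702
  x_2 = 0.1220·94 + 0.2448·74 + 1.2891·29 + 0.2741·48 + 0.1694·19 = 83.3472
  x_3 = 0.0681·94 + 0.0983·74 + 0.2390·29 + 1.1405·48 + 0.0656·19 = 76.5999
  x_4 = 0.2361·94 + 0.1779·74 + 0.2785·29 + 0.2343·48 + 1.2667·19 = 78.7530
Δx_1 = L[1,2] · Δd_2 = 0.1799 · 15 = 2.6978

2.6978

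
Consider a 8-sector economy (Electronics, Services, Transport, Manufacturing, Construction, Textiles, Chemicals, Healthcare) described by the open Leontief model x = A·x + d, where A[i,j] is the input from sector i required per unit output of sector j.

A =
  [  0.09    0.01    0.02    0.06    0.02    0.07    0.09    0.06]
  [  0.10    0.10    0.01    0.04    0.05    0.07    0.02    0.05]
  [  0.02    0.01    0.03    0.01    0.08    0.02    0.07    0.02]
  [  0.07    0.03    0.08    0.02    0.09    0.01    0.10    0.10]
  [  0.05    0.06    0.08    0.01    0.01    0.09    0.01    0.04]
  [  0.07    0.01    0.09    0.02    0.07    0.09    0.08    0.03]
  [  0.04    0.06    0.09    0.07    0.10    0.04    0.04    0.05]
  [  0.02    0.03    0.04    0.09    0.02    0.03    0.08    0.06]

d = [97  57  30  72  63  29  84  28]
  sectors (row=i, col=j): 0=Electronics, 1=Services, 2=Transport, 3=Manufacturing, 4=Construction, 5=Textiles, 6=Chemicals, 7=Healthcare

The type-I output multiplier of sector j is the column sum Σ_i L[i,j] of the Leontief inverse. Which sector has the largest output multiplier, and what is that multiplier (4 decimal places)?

Chemicals (1.8295)

Form M = I − A:
  [  0.91   -0.01   -0.02   -0.06   -0.02   -0.07   -0.09   -0.06]
  [ -0.10    0.90   -0.01   -0.04   -0.05   -0.07   -0.02   -0.05]
  [ -0.02   -0.01    0.97   -0.01   -0.08   -0.02   -0.07   -0.02]
  [ -0.07   -0.03   -0.08    0.98   -0.09   -0.01   -0.10   -0.10]
  [ -0.05   -0.06   -0.08   -0.01    0.99   -0.09   -0.01   -0.04]
  [ -0.07   -0.01   -0.09   -0.02   -0.07    0.91   -0.08   -0.03]
  [ -0.04   -0.06   -0.09   -0.07   -0.10   -0.04    0.96   -0.05]
  [ -0.02   -0.03   -0.04   -0.09   -0.02   -0.03   -0.08    0.94]
Leontief inverse L = M⁻¹:
  [  1.1312    0.0342    0.0634    0.0931    0.0618    0.1075    0.1389    0.0987]
  [  0.1493    1.1302    0.0483    0.0719    0.0872    0.1148    0.0665    0.0892]
  [  0.0424    0.0280    1.0572    0.0268    0.1035    0.0446    0.0926    0.0403]
  [  0.1118    0.0619    0.1255    1.0570    0.1331    0.0521    0.1485    0.1408]
  [  0.0839    0.0794    0.1097    0.0321    1.0424    0.1227    0.0475    0.0661]
  [  0.1110    0.0352    0.1356    0.0489    0.1137    1.1326    0.1271    0.0648]
  [  0.0848    0.0918    0.1351    0.0995    0.1438    0.0827    1.0877    0.0904]
  [  0.0539    0.0545    0.0781    0.1173    0.0593    0.0586    0.1209    1.0951]
Total output x = L · d:
  x_0 = 1.1312·97 + 0.0342·57 + 0.0634·30 + 0.0931·72 + 0.0618·63 + 0.1075·29 + 0.1389·84 + 0.0987·28 = 141.7256
  x_1 = 0.1493·97 + 1.1302·57 + 0.0483·30 + 0.0719·72 + 0.0872·63 + 0.1148·29 + 0.0665·84 + 0.0892·28 = 102.4349
  x_2 = 0.0424·97 + 0.0280·57 + 1.0572·30 + 0.0268·72 + 0.1035·63 + 0.0446·29 + 0.0926·84 + 0.0403·28 = 56.0792
  x_3 = 0.1118·97 + 0.0619·57 + 0.1255·30 + 1.0570·72 + 0.1331·63 + 0.0521·29 + 0.1485·84 + 0.1408·28 = 120.5592
  x_4 = 0.0839·97 + 0.0794·57 + 0.1097·30 + 0.0321·72 + 1.0424·63 + 0.1227·29 + 0.0475·84 + 0.0661·28 = 93.3300
  x_5 = 0.1110·97 + 0.0352·57 + 0.1356·30 + 0.0489·72 + 0.1137·63 + 1.1326·29 + 0.1271·84 + 0.0648·28 = 72.8564
  x_6 = 0.0848·97 + 0.0918·57 + 0.1351·30 + 0.0995·72 + 0.1438·63 + 0.0827·29 + 1.0877·84 + 0.0904·28 = 130.0182
  x_7 = 0.0539·97 + 0.0545·57 + 0.0781·30 + 0.1173·72 + 0.0593·63 + 0.0586·29 + 0.1209·84 + 1.0951·28 = 65.3775
Output multipliers (column sums of L):
  Electronics: 1.7682
  Services: 1.5153
  Transport: 1.7529
  Manufacturing: 1.5467
  Construction: 1.7448
  Textiles: 1.7155
  Chemicals: 1.8295
  Healthcare: 1.6854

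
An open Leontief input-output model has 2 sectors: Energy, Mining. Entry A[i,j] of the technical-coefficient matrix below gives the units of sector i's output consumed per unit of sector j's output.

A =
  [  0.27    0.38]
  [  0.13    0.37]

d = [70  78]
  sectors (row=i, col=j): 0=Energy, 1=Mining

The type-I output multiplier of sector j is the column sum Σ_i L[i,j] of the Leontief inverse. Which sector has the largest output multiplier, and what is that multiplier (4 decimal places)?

Form M = I − A:
  [  0.73   -0.38]
  [ -0.13    0.63]
Leontief inverse L = M⁻¹:
  [  1.5347    0.9257]
  [  0.3167    1.7783]
Total output x = L · d:
  x_0 = 1.5347·70 + 0.9257·78 = 179.6346
  x_1 = 0.3167·70 + 1.7783·78 = 160.8770
Output multipliers (column sums of L):
  Energy: 1.8514
  Mining: 2.7040

Mining (2.7040)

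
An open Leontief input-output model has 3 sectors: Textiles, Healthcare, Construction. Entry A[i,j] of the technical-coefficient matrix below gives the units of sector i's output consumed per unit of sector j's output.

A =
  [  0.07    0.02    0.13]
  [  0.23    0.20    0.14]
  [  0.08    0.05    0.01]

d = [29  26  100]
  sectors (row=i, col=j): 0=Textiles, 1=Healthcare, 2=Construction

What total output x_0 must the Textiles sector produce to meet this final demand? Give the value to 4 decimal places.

Form M = I − A:
  [  0.93   -0.02   -0.13]
  [ -0.23    0.80   -0.14]
  [ -0.08   -0.05    0.99]
Leontief inverse L = M⁻¹:
  [  1.0972    0.0368    0.1493]
  [  0.3339    1.2723    0.2238]
  [  0.1055    0.0672    1.0335]
Total output x = L · d:
  x_0 = 1.0972·29 + 0.0368·26 + 0.1493·100 = 47.7021
  x_1 = 0.3339·29 + 1.2723·26 + 0.2238·100 = 65.1414
  x_2 = 0.1055·29 + 0.0672·26 + 1.0335·100 = 108.1548

47.7021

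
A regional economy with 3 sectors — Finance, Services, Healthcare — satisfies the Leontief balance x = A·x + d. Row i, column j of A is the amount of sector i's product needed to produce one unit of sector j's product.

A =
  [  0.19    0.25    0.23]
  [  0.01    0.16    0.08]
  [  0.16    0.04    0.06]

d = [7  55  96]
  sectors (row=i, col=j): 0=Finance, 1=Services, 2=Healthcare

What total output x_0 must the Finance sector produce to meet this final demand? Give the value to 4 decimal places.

Form M = I − A:
  [  0.81   -0.25   -0.23]
  [ -0.01    0.84   -0.08]
  [ -0.16   -0.04    0.94]
Leontief inverse L = M⁻¹:
  [  1.3097    0.4067    0.3551]
  [  0.0370    1.2068    0.1118]
  [  0.2245    0.1206    1.1290]
Total output x = L · d:
  x_0 = 1.3097·7 + 0.4067·55 + 0.3551·96 = 65.6246
  x_1 = 0.0370·7 + 1.2068·55 + 0.1118·96 = 77.3612
  x_2 = 0.2245·7 + 0.1206·55 + 1.1290·96 = 116.5898

65.6246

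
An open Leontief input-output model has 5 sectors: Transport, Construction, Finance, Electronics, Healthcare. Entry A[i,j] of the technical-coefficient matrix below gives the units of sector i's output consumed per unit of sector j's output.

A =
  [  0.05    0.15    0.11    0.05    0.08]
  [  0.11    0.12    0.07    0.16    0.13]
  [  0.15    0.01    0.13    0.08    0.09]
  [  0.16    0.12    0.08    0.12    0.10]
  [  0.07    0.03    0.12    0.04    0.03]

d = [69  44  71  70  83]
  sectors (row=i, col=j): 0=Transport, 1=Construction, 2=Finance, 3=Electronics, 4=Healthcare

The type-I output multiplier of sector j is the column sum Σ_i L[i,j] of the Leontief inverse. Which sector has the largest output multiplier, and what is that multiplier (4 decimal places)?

Transport (2.0180)

Form M = I − A:
  [  0.95   -0.15   -0.11   -0.05   -0.08]
  [ -0.11    0.88   -0.07   -0.16   -0.13]
  [ -0.15   -0.01    0.87   -0.08   -0.09]
  [ -0.16   -0.12   -0.08    0.88   -0.10]
  [ -0.07   -0.03   -0.12   -0.04    0.97]
Leontief inverse L = M⁻¹:
  [  1.1422    0.2199    0.1954    0.1297    0.1552]
  [  0.2311    1.2213    0.1829    0.2621    0.2267]
  [  0.2384    0.0799    1.2214    0.1463    0.1588]
  [  0.2757    0.2220    0.1918    1.2187    0.1959]
  [  0.1304    0.0727    0.1788    0.0858    1.0769]
Total output x = L · d:
  x_0 = 1.1422·69 + 0.2199·44 + 0.1954·71 + 0.1297·70 + 0.1552·83 = 124.3251
  x_1 = 0.2311·69 + 1.2213·44 + 0.1829·71 + 0.2621·70 + 0.2267·83 = 119.8378
  x_2 = 0.2384·69 + 0.0799·44 + 1.2214·71 + 0.1463·70 + 0.1588·83 = 130.1048
  x_3 = 0.2757·69 + 0.2220·44 + 0.1918·71 + 1.2187·70 + 0.1959·83 = 143.9872
  x_4 = 0.1304·69 + 0.0727·44 + 0.1788·71 + 0.0858·70 + 1.0769·83 = 120.2783
Output multipliers (column sums of L):
  Transport: 2.0180
  Construction: 1.8158
  Finance: 1.9703
  Electronics: 1.8427
  Healthcare: 1.8135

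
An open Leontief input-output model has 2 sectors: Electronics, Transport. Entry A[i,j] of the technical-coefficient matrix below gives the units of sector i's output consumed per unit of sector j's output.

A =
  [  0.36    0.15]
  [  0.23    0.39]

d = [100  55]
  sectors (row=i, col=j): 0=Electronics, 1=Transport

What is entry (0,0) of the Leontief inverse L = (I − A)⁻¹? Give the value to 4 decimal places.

L[0,0] = 1.7140

Form M = I − A:
  [  0.64   -0.15]
  [ -0.23    0.61]
Leontief inverse L = M⁻¹:
  [  1.7140    0.4215]
  [  0.6462    1.7983]
Total output x = L · d:
  x_0 = 1.7140·100 + 0.4215·55 = 194.5771
  x_1 = 0.6462·100 + 1.7983·55 = 163.5291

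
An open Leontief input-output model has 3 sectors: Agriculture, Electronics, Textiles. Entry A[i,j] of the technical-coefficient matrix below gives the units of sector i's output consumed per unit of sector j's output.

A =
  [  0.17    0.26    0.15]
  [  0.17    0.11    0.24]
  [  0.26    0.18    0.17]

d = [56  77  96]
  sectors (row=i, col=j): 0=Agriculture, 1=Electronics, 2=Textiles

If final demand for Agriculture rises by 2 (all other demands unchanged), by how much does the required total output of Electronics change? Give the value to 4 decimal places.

0.8391

Form M = I − A:
  [  0.83   -0.26   -0.15]
  [ -0.17    0.89   -0.24]
  [ -0.26   -0.18    0.83]
Leontief inverse L = M⁻¹:
  [  1.4339    0.5006    0.4039]
  [  0.4195    1.3398    0.4632]
  [  0.5401    0.4474    1.4318]
Total output x = L · d:
  x_0 = 1.4339·56 + 0.5006·77 + 0.4039·96 = 157.6110
  x_1 = 0.4195·56 + 1.3398·77 + 0.4632·96 = 171.1342
  x_2 = 0.5401·56 + 0.4474·77 + 1.4318·96 = 202.1482
Δx_1 = L[1,0] · Δd_0 = 0.4195 · 2 = 0.8391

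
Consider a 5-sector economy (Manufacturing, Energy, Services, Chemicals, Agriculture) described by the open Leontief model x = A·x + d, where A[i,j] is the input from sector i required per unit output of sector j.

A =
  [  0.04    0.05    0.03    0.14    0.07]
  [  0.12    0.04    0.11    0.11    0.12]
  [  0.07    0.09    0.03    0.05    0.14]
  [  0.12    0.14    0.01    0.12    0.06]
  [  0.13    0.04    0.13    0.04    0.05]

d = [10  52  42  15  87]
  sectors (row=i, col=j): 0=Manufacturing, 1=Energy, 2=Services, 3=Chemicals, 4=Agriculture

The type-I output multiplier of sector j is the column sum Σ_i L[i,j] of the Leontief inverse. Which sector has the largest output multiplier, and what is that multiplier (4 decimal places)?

Form M = I − A:
  [  0.96   -0.05   -0.03   -0.14   -0.07]
  [ -0.12    0.96   -0.11   -0.11   -0.12]
  [ -0.07   -0.09    0.97   -0.05   -0.14]
  [ -0.12   -0.14   -0.01    0.88   -0.06]
  [ -0.13   -0.04   -0.13   -0.04    0.95]
Leontief inverse L = M⁻¹:
  [  1.0982    0.0963    0.0623    0.1955    0.1146]
  [  0.1982    1.1020    0.1583    0.1869    0.1889]
  [  0.1345    0.1317    1.0769    0.1078    0.1920]
  [  0.1955    0.1958    0.0572    1.2008    0.1234]
  [  0.1853    0.0858    0.1650    0.0999    1.1077]
Total output x = L · d:
  x_0 = 1.0982·10 + 0.0963·52 + 0.0623·42 + 0.1955·15 + 0.1146·87 = 31.5095
  x_1 = 0.1982·10 + 1.1020·52 + 0.1583·42 + 0.1869·15 + 0.1889·87 = 85.1754
  x_2 = 0.1345·10 + 0.1317·52 + 1.0769·42 + 0.1078·15 + 0.1920·87 = 71.7444
  x_3 = 0.1955·10 + 0.1958·52 + 0.0572·42 + 1.2008·15 + 0.1234·87 = 43.2843
  x_4 = 0.1853·10 + 0.0858·52 + 0.1650·42 + 0.0999·15 + 1.1077·87 = 111.1173
Output multipliers (column sums of L):
  Manufacturing: 1.8116
  Energy: 1.6116
  Services: 1.5196
  Chemicals: 1.7909
  Agriculture: 1.7267

Manufacturing (1.8116)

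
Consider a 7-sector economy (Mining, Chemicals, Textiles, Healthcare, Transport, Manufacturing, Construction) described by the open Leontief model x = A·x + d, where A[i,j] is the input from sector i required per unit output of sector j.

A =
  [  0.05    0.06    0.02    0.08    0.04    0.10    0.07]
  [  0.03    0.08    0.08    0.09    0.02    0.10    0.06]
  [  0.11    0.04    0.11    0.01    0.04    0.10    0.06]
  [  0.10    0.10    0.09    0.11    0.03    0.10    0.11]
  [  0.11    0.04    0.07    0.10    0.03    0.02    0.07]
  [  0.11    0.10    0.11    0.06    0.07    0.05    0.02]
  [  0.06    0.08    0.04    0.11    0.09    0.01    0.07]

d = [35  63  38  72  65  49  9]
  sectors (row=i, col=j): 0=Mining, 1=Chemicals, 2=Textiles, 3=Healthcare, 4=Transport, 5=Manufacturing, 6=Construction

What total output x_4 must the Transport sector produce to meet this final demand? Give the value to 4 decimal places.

Form M = I − A:
  [  0.95   -0.06   -0.02   -0.08   -0.04   -0.10   -0.07]
  [ -0.03    0.92   -0.08   -0.09   -0.02   -0.10   -0.06]
  [ -0.11   -0.04    0.89   -0.01   -0.04   -0.10   -0.06]
  [ -0.10   -0.10   -0.09    0.89   -0.03   -0.10   -0.11]
  [ -0.11   -0.04   -0.07   -0.10    0.97   -0.02   -0.07]
  [ -0.11   -0.10   -0.11   -0.06   -0.07    0.95   -0.02]
  [ -0.06   -0.08   -0.04   -0.11   -0.09   -0.01    0.93]
Leontief inverse L = M⁻¹:
  [  1.1172    0.1241    0.0827    0.1489    0.0796    0.1580    0.1244]
  [  0.1050    1.1492    0.1529    0.1604    0.0624    0.1676    0.1192]
  [  0.1833    0.1028    1.1766    0.0747    0.0831    0.1648    0.1150]
  [  0.1995    0.1941    0.1837    1.2101    0.0890    0.1921    0.1934]
  [  0.1783    0.1029    0.1310    0.1700    1.0694    0.0852    0.1309]
  [  0.1902    0.1702    0.1854    0.1357    0.1125    1.1276    0.0860]
  [  0.1319    0.1460    0.1055    0.1877    0.1293    0.0748    1.1350]
Total output x = L · d:
  x_0 = 1.1172·35 + 0.1241·63 + 0.0827·38 + 0.1489·72 + 0.0796·65 + 0.1580·49 + 0.1244·9 = 74.8160
  x_1 = 0.1050·35 + 1.1492·63 + 0.1529·38 + 0.1604·72 + 0.0624·65 + 0.1676·49 + 0.1192·9 = 106.7750
  x_2 = 0.1833·35 + 0.1028·63 + 1.1766·38 + 0.0747·72 + 0.0831·65 + 0.1648·49 + 0.1150·9 = 77.4894
  x_3 = 0.1995·35 + 0.1941·63 + 0.1837·38 + 1.2101·72 + 0.0890·65 + 0.1921·49 + 0.1934·9 = 130.2566
  x_4 = 0.1783·35 + 0.1029·63 + 0.1310·38 + 0.1700·72 + 1.0694·65 + 0.0852·49 + 0.1309·9 = 104.7986
  x_5 = 0.1902·35 + 0.1702·63 + 0.1854·38 + 0.1357·72 + 0.1125·65 + 1.1276·49 + 0.0860·9 = 97.5314
  x_6 = 0.1319·35 + 0.1460·63 + 0.1055·38 + 0.1877·72 + 0.1293·65 + 0.0748·49 + 1.1350·9 = 53.6193

104.7986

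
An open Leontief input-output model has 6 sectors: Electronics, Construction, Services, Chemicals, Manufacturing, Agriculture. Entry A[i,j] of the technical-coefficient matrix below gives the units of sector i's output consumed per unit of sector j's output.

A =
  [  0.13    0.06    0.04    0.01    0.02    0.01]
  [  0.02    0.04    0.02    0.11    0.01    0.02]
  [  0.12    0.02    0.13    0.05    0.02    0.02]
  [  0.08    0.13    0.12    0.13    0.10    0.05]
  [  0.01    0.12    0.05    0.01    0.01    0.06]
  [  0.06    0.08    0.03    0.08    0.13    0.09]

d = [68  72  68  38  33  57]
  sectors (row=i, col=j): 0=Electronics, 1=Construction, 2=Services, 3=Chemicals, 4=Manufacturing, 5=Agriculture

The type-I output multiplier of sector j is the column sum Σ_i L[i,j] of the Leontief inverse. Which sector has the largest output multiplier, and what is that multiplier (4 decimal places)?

Form M = I − A:
  [  0.87   -0.06   -0.04   -0.01   -0.02   -0.01]
  [ -0.02    0.96   -0.02   -0.11   -0.01   -0.02]
  [ -0.12   -0.02    0.87   -0.05   -0.02   -0.02]
  [ -0.08   -0.13   -0.12    0.87   -0.10   -0.05]
  [ -0.01   -0.12   -0.05   -0.01    0.99   -0.06]
  [ -0.06   -0.08   -0.03   -0.08   -0.13    0.91]
Leontief inverse L = M⁻¹:
  [  1.1643    0.0836    0.0620    0.0297    0.0312    0.0197]
  [  0.0474    1.0719    0.0495    0.1425    0.0318    0.0351]
  [  0.1734    0.0542    1.1733    0.0800    0.0406    0.0360]
  [  0.1480    0.1999    0.1875    1.1966    0.1409    0.0852]
  [  0.0341    0.1440    0.0723    0.0415    1.0278    0.0752]
  [  0.1045    0.1397    0.0739    0.1282    0.1654    1.1227]
Total output x = L · d:
  x_0 = 1.1643·68 + 0.0836·72 + 0.0620·68 + 0.0297·38 + 0.0312·33 + 0.0197·57 = 92.6943
  x_1 = 0.0474·68 + 1.0719·72 + 0.0495·68 + 0.1425·38 + 0.0318·33 + 0.0351·57 = 92.2248
  x_2 = 0.1734·68 + 0.0542·72 + 1.1733·68 + 0.0800·38 + 0.0406·33 + 0.0360·57 = 101.9019
  x_3 = 0.1480·68 + 0.1999·72 + 0.1875·68 + 1.1966·38 + 0.1409·33 + 0.0852·57 = 92.1797
  x_4 = 0.0341·68 + 0.1440·72 + 0.0723·68 + 0.0415·38 + 1.0278·33 + 0.0752·57 = 57.3755
  x_5 = 0.1045·68 + 0.1397·72 + 0.0739·68 + 0.1282·38 + 0.1654·33 + 1.1227·57 = 96.5164
Output multipliers (column sums of L):
  Electronics: 1.6717
  Construction: 1.6932
  Services: 1.6185
  Chemicals: 1.6186
  Manufacturing: 1.4376
  Agriculture: 1.3738

Construction (1.6932)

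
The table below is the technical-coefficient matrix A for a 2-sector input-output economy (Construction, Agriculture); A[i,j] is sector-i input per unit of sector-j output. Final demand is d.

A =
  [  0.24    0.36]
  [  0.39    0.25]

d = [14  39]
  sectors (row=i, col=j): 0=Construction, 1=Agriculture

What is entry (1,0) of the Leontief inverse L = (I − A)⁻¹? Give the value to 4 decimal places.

Form M = I − A:
  [  0.76   -0.36]
  [ -0.39    0.75]
Leontief inverse L = M⁻¹:
  [  1.7458    0.8380]
  [  0.9078    1.7691]
Total output x = L · d:
  x_0 = 1.7458·14 + 0.8380·39 = 57.1229
  x_1 = 0.9078·14 + 1.7691·39 = 81.7039

L[1,0] = 0.9078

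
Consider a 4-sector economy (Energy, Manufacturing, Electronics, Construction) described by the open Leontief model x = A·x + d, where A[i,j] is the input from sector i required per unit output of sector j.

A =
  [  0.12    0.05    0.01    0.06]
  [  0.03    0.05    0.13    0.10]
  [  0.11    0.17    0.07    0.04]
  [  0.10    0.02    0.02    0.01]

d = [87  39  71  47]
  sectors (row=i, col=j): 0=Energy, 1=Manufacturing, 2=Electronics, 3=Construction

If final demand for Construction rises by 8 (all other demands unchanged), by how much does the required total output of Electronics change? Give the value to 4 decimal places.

Form M = I − A:
  [  0.88   -0.05   -0.01   -0.06]
  [ -0.03    0.95   -0.13   -0.10]
  [ -0.11   -0.17    0.93   -0.04]
  [ -0.10   -0.02   -0.02    0.99]
Leontief inverse L = M⁻¹:
  [  1.1503    0.0663    0.0233    0.0774]
  [  0.0701    1.0866    0.1552    0.1203]
  [  0.1541    0.2079    1.1076    0.0751]
  [  0.1207    0.0329    0.0279    1.0219]
Total output x = L · d:
  x_0 = 1.1503·87 + 0.0663·39 + 0.0233·71 + 0.0774·47 = 107.9567
  x_1 = 0.0701·87 + 1.0866·39 + 0.1552·71 + 0.1203·47 = 65.1539
  x_2 = 0.1541·87 + 0.2079·39 + 1.1076·71 + 0.0751·47 = 103.6807
  x_3 = 0.1207·87 + 0.0329·39 + 0.0279·71 + 1.0219·47 = 61.7903
Δx_2 = L[2,3] · Δd_3 = 0.0751 · 8 = 0.6007

0.6007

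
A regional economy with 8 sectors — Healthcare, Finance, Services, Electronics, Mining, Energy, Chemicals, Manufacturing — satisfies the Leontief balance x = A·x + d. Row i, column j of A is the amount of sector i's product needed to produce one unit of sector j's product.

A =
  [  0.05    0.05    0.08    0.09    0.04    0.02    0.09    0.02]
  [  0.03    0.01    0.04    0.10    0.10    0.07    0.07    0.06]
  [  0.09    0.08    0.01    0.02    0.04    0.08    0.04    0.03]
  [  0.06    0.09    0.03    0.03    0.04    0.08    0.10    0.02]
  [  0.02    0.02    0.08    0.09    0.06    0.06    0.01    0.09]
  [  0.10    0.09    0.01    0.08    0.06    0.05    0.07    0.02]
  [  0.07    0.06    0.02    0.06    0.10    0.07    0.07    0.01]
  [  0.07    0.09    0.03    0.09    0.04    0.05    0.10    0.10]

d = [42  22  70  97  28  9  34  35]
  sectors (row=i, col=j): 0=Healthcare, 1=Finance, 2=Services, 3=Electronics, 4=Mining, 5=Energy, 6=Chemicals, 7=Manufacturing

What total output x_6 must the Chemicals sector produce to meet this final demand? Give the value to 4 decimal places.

68.1997

Form M = I − A:
  [  0.95   -0.05   -0.08   -0.09   -0.04   -0.02   -0.09   -0.02]
  [ -0.03    0.99   -0.04   -0.10   -0.10   -0.07   -0.07   -0.06]
  [ -0.09   -0.08    0.99   -0.02   -0.04   -0.08   -0.04   -0.03]
  [ -0.06   -0.09   -0.03    0.97   -0.04   -0.08   -0.10   -0.02]
  [ -0.02   -0.02   -0.08   -0.09    0.94   -0.06   -0.01   -0.09]
  [ -0.10   -0.09   -0.01   -0.08   -0.06    0.95   -0.07   -0.02]
  [ -0.07   -0.06   -0.02   -0.06   -0.10   -0.07    0.93   -0.01]
  [ -0.07   -0.09   -0.03   -0.09   -0.04   -0.05   -0.10    0.90]
Leontief inverse L = M⁻¹:
  [  1.0989    0.0989    0.1096    0.1422    0.0901    0.0707    0.1455    0.0500]
  [  0.0841    1.0662    0.0740    0.1609    0.1530    0.1246    0.1305    0.0985]
  [  0.1328    0.1213    1.0398    0.0754    0.0860    0.1209    0.0913    0.0597]
  [  0.1102    0.1377    0.0613    1.0908    0.0956    0.1299    0.1574    0.0521]
  [  0.0707    0.0732    0.1086    0.1438    1.1048    0.1095    0.0662    0.1269]
  [  0.1503    0.1401    0.0471    0.1444    0.1163    1.1023    0.1328    0.0551]
  [  0.1185    0.1078    0.0553    0.1212    0.1534    0.1203    1.1258    0.0449]
  [  0.1340    0.1551    0.0703    0.1666    0.1073    0.1144    0.1785    1.1457]
Total output x = L · d:
  x_0 = 1.0989·42 + 0.0989·22 + 0.1096·70 + 0.1422·97 + 0.0901·28 + 0.0707·9 + 0.1455·34 + 0.0500·35 = 79.6482
  x_1 = 0.0841·42 + 1.0662·22 + 0.0740·70 + 0.1609·97 + 0.1530·28 + 0.1246·9 + 0.1305·34 + 0.0985·35 = 61.0683
  x_2 = 0.1328·42 + 0.1213·22 + 1.0398·70 + 0.0754·97 + 0.0860·28 + 0.1209·9 + 0.0913·34 + 0.0597·35 = 97.0322
  x_3 = 0.1102·42 + 0.1377·22 + 0.0613·70 + 1.0908·97 + 0.0956·28 + 0.1299·9 + 0.1574·34 + 0.0521·35 = 128.7704
  x_4 = 0.0707·42 + 0.0732·22 + 0.1086·70 + 0.1438·97 + 1.1048·28 + 0.1095·9 + 0.0662·34 + 0.1269·35 = 64.7413
  x_5 = 0.1503·42 + 0.1401·22 + 0.0471·70 + 0.1444·97 + 0.1163·28 + 1.1023·9 + 0.1328·34 + 0.0551·35 = 46.3137
  x_6 = 0.1185·42 + 0.1078·22 + 0.0553·70 + 0.1212·97 + 0.1534·28 + 0.1203·9 + 1.1258·34 + 0.0449·35 = 68.1997
  x_7 = 0.1340·42 + 0.1551·22 + 0.0703·70 + 0.1666·97 + 0.1073·28 + 0.1144·9 + 0.1785·34 + 1.1457·35 = 80.3302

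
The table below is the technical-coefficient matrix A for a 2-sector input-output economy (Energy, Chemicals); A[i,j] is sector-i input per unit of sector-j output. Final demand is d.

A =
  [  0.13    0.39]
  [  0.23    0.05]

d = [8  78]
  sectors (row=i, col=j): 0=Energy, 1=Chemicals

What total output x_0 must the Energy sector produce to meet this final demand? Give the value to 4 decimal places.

Form M = I − A:
  [  0.87   -0.39]
  [ -0.23    0.95]
Leontief inverse L = M⁻¹:
  [  1.2894    0.5293]
  [  0.3122    1.1808]
Total output x = L · d:
  x_0 = 1.2894·8 + 0.5293·78 = 51.6015
  x_1 = 0.3122·8 + 1.1808·78 = 94.5983

51.6015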